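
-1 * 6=-6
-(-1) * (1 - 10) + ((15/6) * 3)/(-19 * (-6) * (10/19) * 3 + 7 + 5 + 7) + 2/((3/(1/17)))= -181121/20298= -8.92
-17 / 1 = -17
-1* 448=-448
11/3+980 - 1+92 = 3224/3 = 1074.67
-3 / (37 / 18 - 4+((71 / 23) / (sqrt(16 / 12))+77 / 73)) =-2114648451 *sqrt(3) / 2902458529 - 1218868371 / 2902458529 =-1.68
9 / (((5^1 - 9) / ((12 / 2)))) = -13.50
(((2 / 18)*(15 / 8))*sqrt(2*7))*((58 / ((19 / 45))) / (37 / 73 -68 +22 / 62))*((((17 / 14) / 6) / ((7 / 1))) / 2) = -27891475*sqrt(14) / 4526417728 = -0.02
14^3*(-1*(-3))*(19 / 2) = 78204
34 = 34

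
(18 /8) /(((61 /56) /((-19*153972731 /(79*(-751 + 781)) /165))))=-1861670293 /120475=-15452.75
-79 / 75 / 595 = -79 / 44625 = -0.00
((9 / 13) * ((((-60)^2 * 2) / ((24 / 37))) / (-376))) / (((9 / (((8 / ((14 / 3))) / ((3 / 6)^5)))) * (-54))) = 29600 / 12831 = 2.31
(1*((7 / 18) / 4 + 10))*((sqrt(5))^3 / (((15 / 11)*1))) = 7997*sqrt(5) / 216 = 82.79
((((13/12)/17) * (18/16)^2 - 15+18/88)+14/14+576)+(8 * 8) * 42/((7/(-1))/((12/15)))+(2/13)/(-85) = 793737877/3111680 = 255.08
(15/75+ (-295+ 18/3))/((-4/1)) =361/5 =72.20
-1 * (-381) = 381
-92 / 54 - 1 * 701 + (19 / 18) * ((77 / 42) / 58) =-4401527 / 6264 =-702.67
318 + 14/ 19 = 6056/ 19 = 318.74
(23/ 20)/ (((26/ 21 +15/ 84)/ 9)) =621/ 85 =7.31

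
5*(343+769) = 5560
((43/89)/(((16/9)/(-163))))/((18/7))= -49063/2848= -17.23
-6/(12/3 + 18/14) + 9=291/37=7.86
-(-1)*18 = 18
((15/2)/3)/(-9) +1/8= -11/72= -0.15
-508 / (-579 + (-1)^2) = 254 / 289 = 0.88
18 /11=1.64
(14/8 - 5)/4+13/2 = 91/16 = 5.69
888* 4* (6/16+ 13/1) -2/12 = 47507.83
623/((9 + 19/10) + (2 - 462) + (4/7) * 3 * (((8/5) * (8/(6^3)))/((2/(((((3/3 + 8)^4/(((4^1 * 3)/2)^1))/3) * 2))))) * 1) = -8722/5769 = -1.51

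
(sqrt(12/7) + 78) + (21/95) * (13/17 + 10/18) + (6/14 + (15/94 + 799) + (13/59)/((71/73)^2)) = 2 * sqrt(21)/7 + 832604495470313/948174746190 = 879.42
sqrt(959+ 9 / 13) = 2* sqrt(40547) / 13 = 30.98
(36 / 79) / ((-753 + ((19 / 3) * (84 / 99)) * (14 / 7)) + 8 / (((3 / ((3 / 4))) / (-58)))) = -0.00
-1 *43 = -43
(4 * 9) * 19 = 684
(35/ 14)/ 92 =5/ 184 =0.03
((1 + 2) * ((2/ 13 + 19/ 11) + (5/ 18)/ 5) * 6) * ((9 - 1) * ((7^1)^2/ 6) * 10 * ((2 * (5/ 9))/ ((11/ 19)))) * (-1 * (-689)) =98389942000/ 3267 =30116296.91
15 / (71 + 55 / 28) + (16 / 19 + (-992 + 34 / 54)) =-115324067 / 116451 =-990.32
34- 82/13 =360/13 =27.69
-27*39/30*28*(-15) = 14742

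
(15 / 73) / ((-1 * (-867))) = 5 / 21097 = 0.00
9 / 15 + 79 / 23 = 464 / 115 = 4.03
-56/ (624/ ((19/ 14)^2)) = -361/ 2184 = -0.17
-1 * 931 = -931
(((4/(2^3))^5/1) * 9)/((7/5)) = 45/224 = 0.20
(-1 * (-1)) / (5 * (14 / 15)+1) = 3 / 17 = 0.18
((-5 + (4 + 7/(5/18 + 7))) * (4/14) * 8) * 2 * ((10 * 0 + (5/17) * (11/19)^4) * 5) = -58564000/2031574069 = -0.03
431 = 431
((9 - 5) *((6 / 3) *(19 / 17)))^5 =81136812032 / 1419857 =57144.35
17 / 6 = 2.83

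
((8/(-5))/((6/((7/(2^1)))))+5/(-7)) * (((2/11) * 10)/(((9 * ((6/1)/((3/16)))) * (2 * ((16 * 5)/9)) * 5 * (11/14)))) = -173/1161600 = -0.00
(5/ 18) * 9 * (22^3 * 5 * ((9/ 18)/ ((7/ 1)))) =66550/ 7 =9507.14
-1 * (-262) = 262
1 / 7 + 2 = 15 / 7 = 2.14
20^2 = 400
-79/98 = -0.81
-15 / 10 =-3 / 2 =-1.50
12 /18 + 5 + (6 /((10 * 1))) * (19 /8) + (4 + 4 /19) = 25769 /2280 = 11.30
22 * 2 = 44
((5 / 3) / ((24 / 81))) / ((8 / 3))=135 / 64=2.11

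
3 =3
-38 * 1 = -38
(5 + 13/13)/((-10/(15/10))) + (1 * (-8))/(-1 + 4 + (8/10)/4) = -17/5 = -3.40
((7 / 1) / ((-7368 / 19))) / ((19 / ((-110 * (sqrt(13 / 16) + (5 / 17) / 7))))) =275 / 62628 + 385 * sqrt(13) / 14736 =0.10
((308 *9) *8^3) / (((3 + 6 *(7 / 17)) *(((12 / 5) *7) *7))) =478720 / 217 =2206.08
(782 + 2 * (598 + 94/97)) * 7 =13859.57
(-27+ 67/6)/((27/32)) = -1520/81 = -18.77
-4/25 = -0.16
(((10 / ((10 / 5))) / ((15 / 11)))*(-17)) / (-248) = 187 / 744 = 0.25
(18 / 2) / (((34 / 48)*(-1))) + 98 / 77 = -2138 / 187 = -11.43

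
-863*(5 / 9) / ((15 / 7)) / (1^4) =-6041 / 27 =-223.74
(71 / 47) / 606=71 / 28482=0.00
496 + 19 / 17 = 497.12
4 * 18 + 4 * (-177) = -636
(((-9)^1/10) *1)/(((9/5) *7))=-1/14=-0.07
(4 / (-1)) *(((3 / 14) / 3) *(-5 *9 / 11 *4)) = 360 / 77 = 4.68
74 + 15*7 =179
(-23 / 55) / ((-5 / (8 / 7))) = 184 / 1925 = 0.10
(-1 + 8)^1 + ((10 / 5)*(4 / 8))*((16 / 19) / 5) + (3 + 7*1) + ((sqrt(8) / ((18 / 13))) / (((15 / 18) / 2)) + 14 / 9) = 52*sqrt(2) / 15 + 16009 / 855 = 23.63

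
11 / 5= 2.20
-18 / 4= -9 / 2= -4.50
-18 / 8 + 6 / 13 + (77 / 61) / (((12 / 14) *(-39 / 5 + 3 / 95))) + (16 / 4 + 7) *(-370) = -3574589989 / 877851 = -4071.98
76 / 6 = 38 / 3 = 12.67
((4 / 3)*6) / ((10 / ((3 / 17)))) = 12 / 85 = 0.14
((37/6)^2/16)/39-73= -1638503/22464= -72.94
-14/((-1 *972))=0.01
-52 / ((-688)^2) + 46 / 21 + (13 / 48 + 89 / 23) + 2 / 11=4094585807 / 628719168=6.51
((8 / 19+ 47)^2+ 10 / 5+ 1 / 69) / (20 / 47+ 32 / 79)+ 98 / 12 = 104397326749 / 38409678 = 2718.00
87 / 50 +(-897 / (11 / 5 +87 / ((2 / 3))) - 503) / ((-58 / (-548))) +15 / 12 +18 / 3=-18500161183 / 3848300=-4807.36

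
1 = 1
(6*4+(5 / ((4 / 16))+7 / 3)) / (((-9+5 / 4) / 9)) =-1668 / 31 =-53.81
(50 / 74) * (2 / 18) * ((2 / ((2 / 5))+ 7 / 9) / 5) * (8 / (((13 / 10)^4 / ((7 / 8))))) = 1400000 / 6584409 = 0.21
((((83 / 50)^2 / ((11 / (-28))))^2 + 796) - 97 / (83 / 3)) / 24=825501001783 / 23538281250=35.07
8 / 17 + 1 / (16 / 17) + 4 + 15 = 5585 / 272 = 20.53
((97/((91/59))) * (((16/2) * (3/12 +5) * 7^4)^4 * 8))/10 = 338182787124296338464576/65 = 5202812109604559053301.17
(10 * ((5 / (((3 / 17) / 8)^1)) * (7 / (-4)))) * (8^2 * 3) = -761600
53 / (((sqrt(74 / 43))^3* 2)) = 11.74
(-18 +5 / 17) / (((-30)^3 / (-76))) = -5719 / 114750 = -0.05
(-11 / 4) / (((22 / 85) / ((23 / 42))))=-1955 / 336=-5.82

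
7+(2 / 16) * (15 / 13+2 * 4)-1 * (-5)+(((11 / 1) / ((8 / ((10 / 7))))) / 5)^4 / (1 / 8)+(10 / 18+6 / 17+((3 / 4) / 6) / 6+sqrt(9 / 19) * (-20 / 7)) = 2179826303 / 152818848-60 * sqrt(19) / 133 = 12.30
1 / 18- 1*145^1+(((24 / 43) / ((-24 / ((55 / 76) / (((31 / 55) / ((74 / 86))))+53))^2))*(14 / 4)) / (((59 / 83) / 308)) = 3896381056920585187 / 937368707830848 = 4156.72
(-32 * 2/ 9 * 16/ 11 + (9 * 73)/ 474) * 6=-140111/ 2607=-53.74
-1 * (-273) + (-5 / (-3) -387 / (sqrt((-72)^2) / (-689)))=95473 / 24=3978.04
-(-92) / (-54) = -46 / 27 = -1.70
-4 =-4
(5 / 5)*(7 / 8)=7 / 8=0.88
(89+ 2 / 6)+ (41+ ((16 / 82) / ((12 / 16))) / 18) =144295 / 1107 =130.35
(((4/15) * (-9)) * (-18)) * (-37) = -1598.40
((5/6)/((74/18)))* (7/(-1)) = -105/74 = -1.42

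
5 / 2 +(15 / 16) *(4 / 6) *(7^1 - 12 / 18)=155 / 24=6.46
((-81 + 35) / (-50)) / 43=0.02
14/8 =7/4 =1.75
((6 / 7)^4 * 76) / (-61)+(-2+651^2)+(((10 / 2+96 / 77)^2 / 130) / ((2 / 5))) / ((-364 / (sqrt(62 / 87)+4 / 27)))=811129803399761 / 1913952348 - 1369 * sqrt(5394) / 57772176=423798.33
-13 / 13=-1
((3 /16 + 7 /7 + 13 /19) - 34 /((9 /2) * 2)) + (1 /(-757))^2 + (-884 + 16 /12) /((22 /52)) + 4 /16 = -36009950432537 /17246482704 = -2087.96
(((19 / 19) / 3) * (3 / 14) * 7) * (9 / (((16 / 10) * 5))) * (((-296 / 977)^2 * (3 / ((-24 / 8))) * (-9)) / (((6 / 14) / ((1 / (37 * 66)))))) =4662 / 10499819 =0.00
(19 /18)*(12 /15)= 38 /45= 0.84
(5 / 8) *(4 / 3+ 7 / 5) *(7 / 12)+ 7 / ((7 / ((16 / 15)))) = 2971 / 1440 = 2.06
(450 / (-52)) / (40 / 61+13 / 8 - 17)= 54900 / 93379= 0.59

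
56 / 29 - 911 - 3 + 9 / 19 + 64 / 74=-18567061 / 20387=-910.73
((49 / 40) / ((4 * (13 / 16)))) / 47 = 0.01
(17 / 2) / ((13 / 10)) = 85 / 13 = 6.54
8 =8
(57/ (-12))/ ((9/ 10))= -95/ 18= -5.28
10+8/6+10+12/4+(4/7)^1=24.90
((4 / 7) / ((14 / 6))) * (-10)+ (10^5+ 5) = 4900125 / 49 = 100002.55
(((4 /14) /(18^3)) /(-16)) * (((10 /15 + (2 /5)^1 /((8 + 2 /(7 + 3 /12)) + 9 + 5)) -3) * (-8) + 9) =-133349 /1582338240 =-0.00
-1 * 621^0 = -1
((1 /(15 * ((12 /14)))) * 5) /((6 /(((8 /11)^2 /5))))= 0.01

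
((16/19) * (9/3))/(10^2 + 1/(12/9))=0.03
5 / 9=0.56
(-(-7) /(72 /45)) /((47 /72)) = 315 /47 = 6.70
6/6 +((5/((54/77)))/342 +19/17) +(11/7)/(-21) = 31747085/15383844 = 2.06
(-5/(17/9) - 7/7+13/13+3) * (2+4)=36/17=2.12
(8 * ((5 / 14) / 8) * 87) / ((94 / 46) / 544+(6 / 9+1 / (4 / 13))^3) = 146953440 / 284181317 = 0.52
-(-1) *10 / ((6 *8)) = 5 / 24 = 0.21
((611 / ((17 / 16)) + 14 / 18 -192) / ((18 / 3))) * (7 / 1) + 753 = 1102343 / 918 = 1200.81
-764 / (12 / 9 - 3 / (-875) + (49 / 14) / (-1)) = 4011000 / 11357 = 353.17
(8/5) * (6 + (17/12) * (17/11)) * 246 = 177284/55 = 3223.35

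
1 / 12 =0.08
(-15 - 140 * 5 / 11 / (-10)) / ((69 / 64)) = -6080 / 759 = -8.01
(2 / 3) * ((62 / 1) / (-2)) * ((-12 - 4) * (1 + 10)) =10912 / 3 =3637.33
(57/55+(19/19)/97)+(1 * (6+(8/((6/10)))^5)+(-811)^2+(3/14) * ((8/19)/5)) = 186065131581523/172421865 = 1079127.24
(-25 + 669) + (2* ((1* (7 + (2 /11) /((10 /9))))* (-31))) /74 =1298326 /2035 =638.00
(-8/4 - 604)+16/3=-1802/3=-600.67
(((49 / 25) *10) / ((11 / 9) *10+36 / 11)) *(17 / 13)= 1.65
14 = 14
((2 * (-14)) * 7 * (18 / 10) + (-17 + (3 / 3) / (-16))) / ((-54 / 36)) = 9863 / 40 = 246.58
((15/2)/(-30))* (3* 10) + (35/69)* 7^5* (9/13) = 3524985/598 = 5894.62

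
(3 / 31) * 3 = 9 / 31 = 0.29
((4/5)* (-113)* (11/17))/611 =-4972/51935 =-0.10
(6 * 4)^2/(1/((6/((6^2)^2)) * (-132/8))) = -44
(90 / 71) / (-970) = -9 / 6887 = -0.00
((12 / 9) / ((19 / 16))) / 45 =0.02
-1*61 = -61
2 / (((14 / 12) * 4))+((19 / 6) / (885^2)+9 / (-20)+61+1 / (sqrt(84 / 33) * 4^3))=sqrt(77) / 896+4011835361 / 65790900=60.99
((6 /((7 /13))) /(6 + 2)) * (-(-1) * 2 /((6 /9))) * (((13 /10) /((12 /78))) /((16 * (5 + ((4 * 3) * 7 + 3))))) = 19773 /824320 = 0.02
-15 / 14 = -1.07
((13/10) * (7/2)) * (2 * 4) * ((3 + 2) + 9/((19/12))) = 36946/95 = 388.91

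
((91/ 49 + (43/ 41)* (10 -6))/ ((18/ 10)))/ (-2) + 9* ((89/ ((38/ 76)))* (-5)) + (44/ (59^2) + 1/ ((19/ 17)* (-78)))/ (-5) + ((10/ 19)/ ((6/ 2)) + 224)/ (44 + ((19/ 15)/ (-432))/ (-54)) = -456292690739093889739/ 56989665835558365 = -8006.59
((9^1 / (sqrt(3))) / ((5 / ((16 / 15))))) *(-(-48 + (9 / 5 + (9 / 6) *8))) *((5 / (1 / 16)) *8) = 350208 *sqrt(3) / 25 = 24263.12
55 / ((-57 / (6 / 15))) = -22 / 57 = -0.39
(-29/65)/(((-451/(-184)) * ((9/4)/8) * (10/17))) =-1.10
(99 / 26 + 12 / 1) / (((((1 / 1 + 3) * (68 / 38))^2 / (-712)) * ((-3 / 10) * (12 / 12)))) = 22008365 / 30056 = 732.25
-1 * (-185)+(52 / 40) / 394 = 728913 / 3940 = 185.00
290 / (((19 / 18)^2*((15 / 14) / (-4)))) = -350784 / 361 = -971.70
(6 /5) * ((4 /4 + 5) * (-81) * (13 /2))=-18954 /5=-3790.80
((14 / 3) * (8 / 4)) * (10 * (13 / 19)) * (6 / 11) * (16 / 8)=14560 / 209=69.67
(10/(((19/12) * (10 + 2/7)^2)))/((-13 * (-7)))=35/53352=0.00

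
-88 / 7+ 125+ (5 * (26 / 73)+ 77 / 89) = 5233476 / 45479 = 115.07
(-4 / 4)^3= -1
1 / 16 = 0.06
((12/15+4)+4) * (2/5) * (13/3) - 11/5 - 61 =-3596/75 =-47.95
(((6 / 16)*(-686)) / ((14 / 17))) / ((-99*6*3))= 833 / 4752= 0.18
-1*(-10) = 10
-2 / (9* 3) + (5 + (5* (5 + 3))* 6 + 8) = 6829 / 27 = 252.93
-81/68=-1.19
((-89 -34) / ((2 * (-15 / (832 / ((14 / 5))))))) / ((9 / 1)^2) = 8528 / 567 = 15.04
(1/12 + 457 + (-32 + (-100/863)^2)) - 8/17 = 64514675549/151932876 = 424.63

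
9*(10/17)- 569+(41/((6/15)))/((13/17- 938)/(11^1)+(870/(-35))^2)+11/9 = -55987483327/99570258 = -562.29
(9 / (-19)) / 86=-9 / 1634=-0.01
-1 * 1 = -1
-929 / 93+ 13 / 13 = -836 / 93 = -8.99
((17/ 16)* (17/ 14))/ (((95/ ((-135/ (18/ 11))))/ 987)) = -1105.85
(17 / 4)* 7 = 119 / 4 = 29.75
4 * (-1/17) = -4/17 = -0.24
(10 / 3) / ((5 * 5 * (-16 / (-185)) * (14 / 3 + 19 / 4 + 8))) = 37 / 418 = 0.09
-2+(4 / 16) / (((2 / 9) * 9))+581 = 4633 / 8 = 579.12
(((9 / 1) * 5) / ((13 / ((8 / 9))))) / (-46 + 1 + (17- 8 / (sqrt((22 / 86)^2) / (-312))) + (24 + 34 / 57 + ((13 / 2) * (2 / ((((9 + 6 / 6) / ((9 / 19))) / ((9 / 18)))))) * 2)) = 250800 / 795073253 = 0.00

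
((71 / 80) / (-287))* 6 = -213 / 11480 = -0.02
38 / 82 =19 / 41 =0.46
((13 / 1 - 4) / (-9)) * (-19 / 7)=19 / 7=2.71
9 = 9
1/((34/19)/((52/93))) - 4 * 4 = -24802/1581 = -15.69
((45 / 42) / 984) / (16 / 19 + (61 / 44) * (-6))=-209 / 1435000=-0.00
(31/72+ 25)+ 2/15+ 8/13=122519/4680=26.18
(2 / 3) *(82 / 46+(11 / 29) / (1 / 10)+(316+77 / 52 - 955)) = -21918329 / 52026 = -421.30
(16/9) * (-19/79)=-304/711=-0.43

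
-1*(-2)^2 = -4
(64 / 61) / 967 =64 / 58987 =0.00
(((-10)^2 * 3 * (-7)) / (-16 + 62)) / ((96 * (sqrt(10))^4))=-0.00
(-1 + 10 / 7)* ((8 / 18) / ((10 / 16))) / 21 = 32 / 2205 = 0.01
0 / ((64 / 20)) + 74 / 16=37 / 8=4.62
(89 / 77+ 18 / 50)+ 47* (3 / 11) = 27593 / 1925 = 14.33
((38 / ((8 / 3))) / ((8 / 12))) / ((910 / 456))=10.71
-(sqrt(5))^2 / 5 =-1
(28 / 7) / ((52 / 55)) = 55 / 13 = 4.23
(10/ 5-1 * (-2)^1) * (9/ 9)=4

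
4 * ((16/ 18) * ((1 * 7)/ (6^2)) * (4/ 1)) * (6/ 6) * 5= 1120/ 81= 13.83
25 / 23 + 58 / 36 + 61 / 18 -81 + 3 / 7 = -11992 / 161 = -74.48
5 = 5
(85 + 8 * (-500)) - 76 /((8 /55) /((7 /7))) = -8875 /2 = -4437.50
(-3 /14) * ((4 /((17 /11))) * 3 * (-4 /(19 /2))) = 1584 /2261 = 0.70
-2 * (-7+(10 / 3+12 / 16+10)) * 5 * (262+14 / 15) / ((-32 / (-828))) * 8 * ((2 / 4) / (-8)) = 963815 / 4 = 240953.75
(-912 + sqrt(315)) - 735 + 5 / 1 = -1642 + 3*sqrt(35) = -1624.25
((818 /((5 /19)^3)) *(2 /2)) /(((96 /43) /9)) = 361887699 /2000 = 180943.85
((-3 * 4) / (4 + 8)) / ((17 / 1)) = -0.06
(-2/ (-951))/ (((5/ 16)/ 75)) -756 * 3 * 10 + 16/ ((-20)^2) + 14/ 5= -179712493/ 7925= -22676.66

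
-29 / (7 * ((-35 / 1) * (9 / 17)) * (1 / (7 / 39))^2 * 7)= 493 / 479115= 0.00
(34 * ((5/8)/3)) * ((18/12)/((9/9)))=85/8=10.62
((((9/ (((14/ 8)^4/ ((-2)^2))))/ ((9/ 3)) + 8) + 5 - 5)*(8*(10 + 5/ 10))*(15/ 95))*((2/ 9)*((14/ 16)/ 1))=23.93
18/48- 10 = -9.62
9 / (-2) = -4.50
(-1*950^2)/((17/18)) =-16245000/17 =-955588.24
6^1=6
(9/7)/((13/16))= 144/91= 1.58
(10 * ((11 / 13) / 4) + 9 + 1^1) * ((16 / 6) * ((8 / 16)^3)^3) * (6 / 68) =315 / 56576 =0.01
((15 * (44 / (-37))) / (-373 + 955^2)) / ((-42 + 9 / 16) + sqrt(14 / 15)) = 14080 * sqrt(210) / 18523871194577 + 8751600 / 18523871194577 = 0.00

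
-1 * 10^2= -100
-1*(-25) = 25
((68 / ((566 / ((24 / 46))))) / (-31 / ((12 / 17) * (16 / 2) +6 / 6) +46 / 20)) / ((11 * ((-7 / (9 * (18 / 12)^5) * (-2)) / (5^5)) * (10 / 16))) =-78773006250 / 1338686503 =-58.84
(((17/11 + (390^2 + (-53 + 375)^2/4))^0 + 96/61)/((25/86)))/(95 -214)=-0.07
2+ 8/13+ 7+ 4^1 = 177/13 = 13.62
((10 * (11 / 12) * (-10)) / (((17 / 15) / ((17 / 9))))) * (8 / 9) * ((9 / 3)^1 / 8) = -1375 / 27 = -50.93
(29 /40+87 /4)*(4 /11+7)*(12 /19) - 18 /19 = 216477 /2090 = 103.58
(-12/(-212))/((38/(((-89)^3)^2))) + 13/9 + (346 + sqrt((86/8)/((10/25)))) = sqrt(430)/4 + 13418501153725/18126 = 740290259.72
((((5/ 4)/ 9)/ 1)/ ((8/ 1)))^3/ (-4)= -125/ 95551488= -0.00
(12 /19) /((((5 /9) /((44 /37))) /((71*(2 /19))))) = 674784 /66785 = 10.10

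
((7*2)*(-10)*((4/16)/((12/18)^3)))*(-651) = 615195/8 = 76899.38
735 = 735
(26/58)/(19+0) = 13/551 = 0.02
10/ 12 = 5/ 6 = 0.83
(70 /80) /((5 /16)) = 2.80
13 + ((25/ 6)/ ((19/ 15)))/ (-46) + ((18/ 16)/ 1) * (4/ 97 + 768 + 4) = 149459355/ 169556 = 881.47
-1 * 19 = -19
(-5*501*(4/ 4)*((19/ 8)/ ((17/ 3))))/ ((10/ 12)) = -1259.87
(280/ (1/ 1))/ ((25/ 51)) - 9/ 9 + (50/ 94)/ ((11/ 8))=1474967/ 2585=570.59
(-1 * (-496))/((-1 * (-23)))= 496/23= 21.57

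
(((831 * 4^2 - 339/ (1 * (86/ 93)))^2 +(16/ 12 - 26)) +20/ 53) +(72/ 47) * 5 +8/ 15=46197562217131933/ 276351540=167169548.67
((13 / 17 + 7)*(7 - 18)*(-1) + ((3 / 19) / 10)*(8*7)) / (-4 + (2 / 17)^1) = -23228 / 1045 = -22.23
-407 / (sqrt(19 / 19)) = -407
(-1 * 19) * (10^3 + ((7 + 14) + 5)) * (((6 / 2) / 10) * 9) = -263169 / 5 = -52633.80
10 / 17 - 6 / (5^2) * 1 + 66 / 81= 13346 / 11475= 1.16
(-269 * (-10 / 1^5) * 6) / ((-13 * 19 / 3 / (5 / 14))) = -121050 / 1729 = -70.01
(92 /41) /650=46 /13325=0.00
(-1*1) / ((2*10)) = -1 / 20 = -0.05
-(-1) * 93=93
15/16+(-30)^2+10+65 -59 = 14671/16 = 916.94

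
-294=-294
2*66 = 132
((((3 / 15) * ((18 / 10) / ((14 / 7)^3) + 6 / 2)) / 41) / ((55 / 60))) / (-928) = -0.00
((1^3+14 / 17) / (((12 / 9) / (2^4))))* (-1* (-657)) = 244404 / 17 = 14376.71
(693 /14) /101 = 99 /202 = 0.49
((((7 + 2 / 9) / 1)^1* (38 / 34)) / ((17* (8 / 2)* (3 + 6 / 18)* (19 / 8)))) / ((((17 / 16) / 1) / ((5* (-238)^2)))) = 203840 / 51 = 3996.86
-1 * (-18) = 18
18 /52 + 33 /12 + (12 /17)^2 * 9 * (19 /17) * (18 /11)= 31748987 /2810236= 11.30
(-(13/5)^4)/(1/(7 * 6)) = -1199562/625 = -1919.30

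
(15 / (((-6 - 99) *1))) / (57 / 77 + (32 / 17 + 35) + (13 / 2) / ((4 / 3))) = -1496 / 445035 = -0.00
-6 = -6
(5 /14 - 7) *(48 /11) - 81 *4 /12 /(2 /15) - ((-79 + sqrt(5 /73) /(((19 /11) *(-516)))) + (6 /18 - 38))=-53047 /462 + 11 *sqrt(365) /715692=-114.82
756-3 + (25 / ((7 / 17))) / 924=753.07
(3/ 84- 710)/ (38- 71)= 19879/ 924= 21.51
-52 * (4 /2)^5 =-1664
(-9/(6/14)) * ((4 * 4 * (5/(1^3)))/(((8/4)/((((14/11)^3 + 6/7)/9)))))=-1087760/3993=-272.42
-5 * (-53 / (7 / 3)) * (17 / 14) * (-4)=-27030 / 49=-551.63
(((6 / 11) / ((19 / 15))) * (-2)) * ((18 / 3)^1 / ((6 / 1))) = -180 / 209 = -0.86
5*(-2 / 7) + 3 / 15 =-43 / 35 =-1.23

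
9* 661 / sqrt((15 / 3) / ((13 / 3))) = 1983* sqrt(195) / 5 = 5538.22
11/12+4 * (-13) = -613/12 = -51.08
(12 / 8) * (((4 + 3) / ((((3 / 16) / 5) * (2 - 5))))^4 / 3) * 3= 49172480000 / 2187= 22483987.20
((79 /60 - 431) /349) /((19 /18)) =-77343 /66310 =-1.17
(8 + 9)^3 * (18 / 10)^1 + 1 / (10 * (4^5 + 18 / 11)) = 997712399 / 112820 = 8843.40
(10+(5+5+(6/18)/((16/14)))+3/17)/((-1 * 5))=-8351/2040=-4.09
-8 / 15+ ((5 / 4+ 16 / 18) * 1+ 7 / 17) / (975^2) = -310282439 / 581782500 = -0.53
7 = 7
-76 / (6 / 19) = -722 / 3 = -240.67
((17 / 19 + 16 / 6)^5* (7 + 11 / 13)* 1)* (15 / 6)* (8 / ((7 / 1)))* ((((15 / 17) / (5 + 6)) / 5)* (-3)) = -1969890749960 / 3186739413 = -618.15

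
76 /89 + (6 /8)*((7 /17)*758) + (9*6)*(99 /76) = 8776007 /28747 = 305.28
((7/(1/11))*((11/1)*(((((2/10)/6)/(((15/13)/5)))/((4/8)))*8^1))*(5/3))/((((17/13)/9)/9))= 3435432/17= 202084.24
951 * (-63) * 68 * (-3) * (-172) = -2102227344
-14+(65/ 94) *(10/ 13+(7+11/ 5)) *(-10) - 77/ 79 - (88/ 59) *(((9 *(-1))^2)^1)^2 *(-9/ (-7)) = -19422581149/ 1533469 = -12665.78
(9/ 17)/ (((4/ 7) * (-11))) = -63/ 748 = -0.08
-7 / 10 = -0.70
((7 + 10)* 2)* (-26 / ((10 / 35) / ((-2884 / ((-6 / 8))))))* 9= -107077152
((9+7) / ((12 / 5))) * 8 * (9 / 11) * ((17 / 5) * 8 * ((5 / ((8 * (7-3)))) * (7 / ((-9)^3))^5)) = -11428760 / 754934151013713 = -0.00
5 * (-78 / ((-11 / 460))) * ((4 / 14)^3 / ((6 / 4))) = 956800 / 3773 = 253.59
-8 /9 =-0.89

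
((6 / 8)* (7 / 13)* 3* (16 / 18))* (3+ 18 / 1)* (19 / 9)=47.74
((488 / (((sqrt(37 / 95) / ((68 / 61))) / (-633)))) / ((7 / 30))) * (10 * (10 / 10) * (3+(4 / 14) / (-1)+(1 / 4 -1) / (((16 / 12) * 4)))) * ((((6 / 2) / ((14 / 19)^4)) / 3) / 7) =-121271180699475 * sqrt(3515) / 243768728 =-29494584.29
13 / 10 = 1.30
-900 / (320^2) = -9 / 1024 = -0.01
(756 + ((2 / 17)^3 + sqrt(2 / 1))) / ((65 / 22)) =22 * sqrt(2) / 65 + 81713192 / 319345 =256.36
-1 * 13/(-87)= 13/87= 0.15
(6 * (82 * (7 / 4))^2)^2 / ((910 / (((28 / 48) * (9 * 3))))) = 549556825041 / 2080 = 264210012.04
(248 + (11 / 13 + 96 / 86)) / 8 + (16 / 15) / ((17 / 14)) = 36632623 / 1140360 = 32.12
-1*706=-706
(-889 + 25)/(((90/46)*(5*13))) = -6.79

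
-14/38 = -7/19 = -0.37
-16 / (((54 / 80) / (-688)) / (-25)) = -11008000 / 27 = -407703.70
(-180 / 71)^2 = 32400 / 5041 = 6.43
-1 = -1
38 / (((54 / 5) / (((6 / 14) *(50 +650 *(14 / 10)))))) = 30400 / 21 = 1447.62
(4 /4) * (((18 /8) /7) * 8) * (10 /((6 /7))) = 30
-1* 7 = -7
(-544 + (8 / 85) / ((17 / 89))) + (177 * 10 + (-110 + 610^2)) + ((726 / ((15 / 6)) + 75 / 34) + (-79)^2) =219495557 / 578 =379750.10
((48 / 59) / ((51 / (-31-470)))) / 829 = -8016 / 831487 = -0.01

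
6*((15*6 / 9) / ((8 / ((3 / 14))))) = 45 / 28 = 1.61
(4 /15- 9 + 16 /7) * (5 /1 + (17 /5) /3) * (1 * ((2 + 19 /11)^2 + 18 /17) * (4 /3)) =-1532435536 /1943865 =-788.34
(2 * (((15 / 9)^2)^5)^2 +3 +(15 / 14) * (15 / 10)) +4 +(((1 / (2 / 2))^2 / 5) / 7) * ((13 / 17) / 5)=2270102188251936277 / 41492734371900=54710.84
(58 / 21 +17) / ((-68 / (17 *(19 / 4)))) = -7885 / 336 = -23.47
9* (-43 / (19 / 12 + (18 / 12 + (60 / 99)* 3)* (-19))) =51084 / 8113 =6.30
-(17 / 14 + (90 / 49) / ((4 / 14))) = -107 / 14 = -7.64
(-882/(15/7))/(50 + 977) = -2058/5135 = -0.40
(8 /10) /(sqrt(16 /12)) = 2 * sqrt(3) /5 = 0.69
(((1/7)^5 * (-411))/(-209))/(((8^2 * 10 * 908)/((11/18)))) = 137/1113424757760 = 0.00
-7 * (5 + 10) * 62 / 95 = -68.53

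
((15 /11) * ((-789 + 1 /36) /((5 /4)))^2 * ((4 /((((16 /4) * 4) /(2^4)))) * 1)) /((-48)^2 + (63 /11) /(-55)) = 35496137996 /37634139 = 943.19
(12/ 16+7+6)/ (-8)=-55/ 32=-1.72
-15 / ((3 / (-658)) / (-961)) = -3161690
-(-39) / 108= 13 / 36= 0.36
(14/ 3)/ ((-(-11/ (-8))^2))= -896/ 363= -2.47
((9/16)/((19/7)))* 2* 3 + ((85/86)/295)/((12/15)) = 1.25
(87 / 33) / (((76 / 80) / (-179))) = -103820 / 209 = -496.75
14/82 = 7/41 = 0.17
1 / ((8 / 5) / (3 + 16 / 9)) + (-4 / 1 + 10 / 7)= 209 / 504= 0.41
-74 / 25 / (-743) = 74 / 18575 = 0.00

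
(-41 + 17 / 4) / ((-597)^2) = -49 / 475212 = -0.00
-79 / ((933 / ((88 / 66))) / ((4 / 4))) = -316 / 2799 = -0.11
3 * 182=546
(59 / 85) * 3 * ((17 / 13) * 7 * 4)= 4956 / 65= 76.25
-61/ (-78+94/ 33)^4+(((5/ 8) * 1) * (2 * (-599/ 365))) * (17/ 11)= -96299212962288343/ 30375418388480000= -3.17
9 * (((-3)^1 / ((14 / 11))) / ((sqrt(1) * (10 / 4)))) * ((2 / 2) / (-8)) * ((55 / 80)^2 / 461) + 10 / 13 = 330911981 / 429578240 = 0.77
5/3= 1.67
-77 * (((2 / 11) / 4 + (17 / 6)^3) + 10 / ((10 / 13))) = -595273 / 216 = -2755.89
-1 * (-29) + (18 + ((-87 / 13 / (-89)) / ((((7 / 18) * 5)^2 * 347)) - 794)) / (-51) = 44.22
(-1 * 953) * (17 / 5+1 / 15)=-49556 / 15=-3303.73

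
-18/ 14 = -9/ 7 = -1.29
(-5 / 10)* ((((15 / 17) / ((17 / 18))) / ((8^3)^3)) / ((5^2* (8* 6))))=-9 / 3103113871360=-0.00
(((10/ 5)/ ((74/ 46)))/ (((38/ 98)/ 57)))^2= 45724644/ 1369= 33400.03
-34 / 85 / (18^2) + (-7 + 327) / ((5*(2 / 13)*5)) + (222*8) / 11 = 2179861 / 8910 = 244.65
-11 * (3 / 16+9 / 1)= -1617 / 16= -101.06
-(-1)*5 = 5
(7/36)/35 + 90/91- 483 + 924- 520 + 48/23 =-28601527/376740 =-75.92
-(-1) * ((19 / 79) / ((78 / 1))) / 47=19 / 289614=0.00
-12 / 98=-6 / 49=-0.12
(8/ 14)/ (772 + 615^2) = 4/ 2652979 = 0.00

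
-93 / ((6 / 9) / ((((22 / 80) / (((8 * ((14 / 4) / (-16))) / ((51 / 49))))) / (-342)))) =-17391 / 260680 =-0.07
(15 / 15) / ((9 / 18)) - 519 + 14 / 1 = -503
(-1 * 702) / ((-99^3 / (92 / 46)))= 52 / 35937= 0.00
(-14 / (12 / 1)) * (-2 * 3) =7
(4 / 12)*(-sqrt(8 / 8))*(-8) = 8 / 3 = 2.67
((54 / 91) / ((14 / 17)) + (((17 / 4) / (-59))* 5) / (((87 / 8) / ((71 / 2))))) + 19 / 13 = 3290575 / 3269721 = 1.01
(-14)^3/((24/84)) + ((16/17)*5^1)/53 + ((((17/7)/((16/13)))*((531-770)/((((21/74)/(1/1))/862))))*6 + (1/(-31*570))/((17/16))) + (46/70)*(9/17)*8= -6712516695508343/780112830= -8604545.95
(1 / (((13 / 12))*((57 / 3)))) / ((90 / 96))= 0.05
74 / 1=74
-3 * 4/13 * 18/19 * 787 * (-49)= 8329608/247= 33723.11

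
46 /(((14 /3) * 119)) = 69 /833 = 0.08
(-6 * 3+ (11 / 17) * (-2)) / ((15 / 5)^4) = -328 / 1377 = -0.24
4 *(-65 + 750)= 2740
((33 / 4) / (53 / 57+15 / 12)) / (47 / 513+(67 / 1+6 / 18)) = 964953 / 17190733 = 0.06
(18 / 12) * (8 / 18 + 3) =31 / 6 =5.17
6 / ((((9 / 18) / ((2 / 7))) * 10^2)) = 6 / 175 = 0.03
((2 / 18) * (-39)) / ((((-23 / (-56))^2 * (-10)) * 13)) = 1568 / 7935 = 0.20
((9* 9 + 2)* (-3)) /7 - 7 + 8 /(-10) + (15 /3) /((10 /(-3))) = -3141 /70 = -44.87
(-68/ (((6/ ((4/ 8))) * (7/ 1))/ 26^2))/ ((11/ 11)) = -11492/ 21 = -547.24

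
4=4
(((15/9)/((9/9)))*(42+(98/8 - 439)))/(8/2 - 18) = 2565/56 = 45.80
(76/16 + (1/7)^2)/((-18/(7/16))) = -935/8064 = -0.12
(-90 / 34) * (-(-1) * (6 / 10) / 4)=-27 / 68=-0.40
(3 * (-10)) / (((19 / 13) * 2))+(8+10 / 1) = 147 / 19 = 7.74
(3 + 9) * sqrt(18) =36 * sqrt(2) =50.91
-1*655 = -655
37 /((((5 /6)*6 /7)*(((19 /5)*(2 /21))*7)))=777 /38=20.45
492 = 492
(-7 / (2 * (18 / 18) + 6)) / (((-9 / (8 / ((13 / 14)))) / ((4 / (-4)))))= -98 / 117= -0.84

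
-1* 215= -215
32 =32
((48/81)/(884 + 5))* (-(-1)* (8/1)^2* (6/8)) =256/8001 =0.03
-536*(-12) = 6432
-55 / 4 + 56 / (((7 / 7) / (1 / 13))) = -491 / 52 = -9.44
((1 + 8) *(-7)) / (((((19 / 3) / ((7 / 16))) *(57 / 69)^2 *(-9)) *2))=77763 / 219488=0.35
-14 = -14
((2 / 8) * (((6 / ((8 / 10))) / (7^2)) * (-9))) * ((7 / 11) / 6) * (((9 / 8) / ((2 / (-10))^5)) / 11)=1265625 / 108416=11.67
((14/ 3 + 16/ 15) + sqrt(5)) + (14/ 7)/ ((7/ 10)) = sqrt(5) + 902/ 105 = 10.83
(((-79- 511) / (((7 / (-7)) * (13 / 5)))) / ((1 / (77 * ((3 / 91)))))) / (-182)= -48675 / 15379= -3.17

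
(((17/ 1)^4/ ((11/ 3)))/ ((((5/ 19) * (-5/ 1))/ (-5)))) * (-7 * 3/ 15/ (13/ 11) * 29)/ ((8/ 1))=-966421491/ 2600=-371700.57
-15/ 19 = -0.79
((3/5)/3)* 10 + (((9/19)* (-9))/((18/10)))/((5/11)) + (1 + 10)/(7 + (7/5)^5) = -1706477/734958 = -2.32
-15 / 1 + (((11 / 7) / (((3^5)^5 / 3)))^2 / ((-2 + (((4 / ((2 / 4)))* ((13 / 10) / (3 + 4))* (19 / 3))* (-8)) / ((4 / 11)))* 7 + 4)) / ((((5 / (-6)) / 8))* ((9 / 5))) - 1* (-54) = 1668081680573902537955825262193 / 42771325142920577896303211727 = 39.00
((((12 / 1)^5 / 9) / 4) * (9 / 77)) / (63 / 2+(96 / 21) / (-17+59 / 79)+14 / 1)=39937536 / 2235343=17.87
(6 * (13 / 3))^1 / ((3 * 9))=26 / 27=0.96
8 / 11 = 0.73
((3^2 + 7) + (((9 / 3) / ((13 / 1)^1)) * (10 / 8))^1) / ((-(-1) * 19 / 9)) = 7623 / 988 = 7.72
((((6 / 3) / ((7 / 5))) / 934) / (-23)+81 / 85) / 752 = 3044861 / 2402976520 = 0.00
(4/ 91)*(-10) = -40/ 91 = -0.44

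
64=64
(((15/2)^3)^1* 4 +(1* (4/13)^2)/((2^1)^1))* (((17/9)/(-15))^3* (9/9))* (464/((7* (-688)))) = 81267598507/250313631750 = 0.32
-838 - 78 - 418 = -1334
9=9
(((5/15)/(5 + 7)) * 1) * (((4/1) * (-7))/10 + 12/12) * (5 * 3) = -3/4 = -0.75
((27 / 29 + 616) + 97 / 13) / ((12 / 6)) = 312.20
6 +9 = 15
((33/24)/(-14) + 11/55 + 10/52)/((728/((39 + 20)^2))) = 1.41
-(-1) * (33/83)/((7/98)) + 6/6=545/83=6.57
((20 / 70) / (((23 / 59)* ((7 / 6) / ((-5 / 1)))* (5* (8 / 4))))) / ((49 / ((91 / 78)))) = -59 / 7889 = -0.01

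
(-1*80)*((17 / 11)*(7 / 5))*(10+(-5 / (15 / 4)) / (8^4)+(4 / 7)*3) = -4282249 / 2112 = -2027.58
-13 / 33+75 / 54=197 / 198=0.99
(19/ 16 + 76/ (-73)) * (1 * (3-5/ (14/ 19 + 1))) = 57/ 3212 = 0.02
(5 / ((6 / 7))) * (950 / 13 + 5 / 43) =1432025 / 3354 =426.96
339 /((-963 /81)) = -3051 /107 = -28.51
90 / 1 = 90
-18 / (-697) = 18 / 697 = 0.03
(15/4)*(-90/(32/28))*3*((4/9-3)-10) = 177975/16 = 11123.44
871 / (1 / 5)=4355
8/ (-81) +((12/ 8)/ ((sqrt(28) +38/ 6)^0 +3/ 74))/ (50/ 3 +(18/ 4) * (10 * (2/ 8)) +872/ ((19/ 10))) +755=754.90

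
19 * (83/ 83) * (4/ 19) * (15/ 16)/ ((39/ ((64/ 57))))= 80/ 741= 0.11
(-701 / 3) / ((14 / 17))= -11917 / 42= -283.74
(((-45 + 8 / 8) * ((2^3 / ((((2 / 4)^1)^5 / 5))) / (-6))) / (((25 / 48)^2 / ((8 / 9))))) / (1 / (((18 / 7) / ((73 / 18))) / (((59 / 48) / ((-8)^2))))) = 3826815860736 / 3768625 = 1015440.87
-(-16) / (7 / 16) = 256 / 7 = 36.57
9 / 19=0.47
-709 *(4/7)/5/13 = -2836/455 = -6.23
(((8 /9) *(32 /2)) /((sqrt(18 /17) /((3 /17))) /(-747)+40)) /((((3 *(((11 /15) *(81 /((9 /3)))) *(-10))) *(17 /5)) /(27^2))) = -10713772800 /83478143221 - 358560 *sqrt(34) /83478143221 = -0.13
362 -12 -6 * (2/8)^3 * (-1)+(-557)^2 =9939171/32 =310599.09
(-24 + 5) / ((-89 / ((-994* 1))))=-18886 / 89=-212.20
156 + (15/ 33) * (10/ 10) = 1721/ 11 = 156.45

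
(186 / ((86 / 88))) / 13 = 8184 / 559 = 14.64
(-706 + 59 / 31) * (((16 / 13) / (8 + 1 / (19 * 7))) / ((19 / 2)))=-376096 / 33015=-11.39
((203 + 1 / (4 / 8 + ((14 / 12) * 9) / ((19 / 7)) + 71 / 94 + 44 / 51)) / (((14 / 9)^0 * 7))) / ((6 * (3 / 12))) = 221567882 / 11450985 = 19.35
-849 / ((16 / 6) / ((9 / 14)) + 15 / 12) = -91692 / 583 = -157.28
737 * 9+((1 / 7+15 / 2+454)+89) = 100571 / 14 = 7183.64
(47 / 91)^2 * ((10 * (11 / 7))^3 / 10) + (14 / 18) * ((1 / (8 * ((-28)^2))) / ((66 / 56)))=2794348961983 / 26995000032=103.51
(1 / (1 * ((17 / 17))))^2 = 1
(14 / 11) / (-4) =-7 / 22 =-0.32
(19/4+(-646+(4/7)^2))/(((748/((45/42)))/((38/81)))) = -11933995/27708912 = -0.43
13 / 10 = 1.30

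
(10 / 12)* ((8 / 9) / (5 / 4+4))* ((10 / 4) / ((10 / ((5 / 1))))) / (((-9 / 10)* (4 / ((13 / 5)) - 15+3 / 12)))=52000 / 3505761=0.01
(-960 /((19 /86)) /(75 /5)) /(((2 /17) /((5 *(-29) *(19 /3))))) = 6783680 /3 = 2261226.67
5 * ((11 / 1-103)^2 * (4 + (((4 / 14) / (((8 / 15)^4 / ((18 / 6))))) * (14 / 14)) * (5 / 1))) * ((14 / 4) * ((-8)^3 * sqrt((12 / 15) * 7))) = -1728177404 * sqrt(35) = -10224035401.41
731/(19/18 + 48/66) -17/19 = 2744021/6707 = 409.13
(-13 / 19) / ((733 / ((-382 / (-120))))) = -2483 / 835620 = -0.00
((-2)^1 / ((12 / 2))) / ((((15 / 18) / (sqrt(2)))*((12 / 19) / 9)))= -57*sqrt(2) / 10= -8.06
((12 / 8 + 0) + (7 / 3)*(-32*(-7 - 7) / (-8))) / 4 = -775 / 24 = -32.29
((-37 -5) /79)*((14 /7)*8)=-672 /79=-8.51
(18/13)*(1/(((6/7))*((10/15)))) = 63/26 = 2.42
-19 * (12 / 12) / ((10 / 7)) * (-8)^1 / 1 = 532 / 5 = 106.40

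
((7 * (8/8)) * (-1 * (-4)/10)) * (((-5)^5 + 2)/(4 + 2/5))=-21861/11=-1987.36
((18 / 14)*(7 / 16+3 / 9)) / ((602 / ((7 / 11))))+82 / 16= 543115 / 105952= 5.13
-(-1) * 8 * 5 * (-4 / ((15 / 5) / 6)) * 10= -3200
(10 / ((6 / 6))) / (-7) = -10 / 7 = -1.43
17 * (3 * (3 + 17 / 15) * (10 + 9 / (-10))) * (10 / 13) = 7378 / 5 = 1475.60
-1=-1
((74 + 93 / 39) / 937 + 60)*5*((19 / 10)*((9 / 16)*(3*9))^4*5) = 242422294301380035 / 1596588032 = 151837724.85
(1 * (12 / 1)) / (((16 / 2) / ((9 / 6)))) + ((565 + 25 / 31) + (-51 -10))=62875 / 124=507.06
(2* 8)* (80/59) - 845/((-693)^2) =614668865/28334691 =21.69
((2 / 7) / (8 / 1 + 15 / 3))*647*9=11646 / 91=127.98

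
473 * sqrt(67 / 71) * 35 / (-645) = -24.93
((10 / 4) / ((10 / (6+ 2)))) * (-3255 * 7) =-45570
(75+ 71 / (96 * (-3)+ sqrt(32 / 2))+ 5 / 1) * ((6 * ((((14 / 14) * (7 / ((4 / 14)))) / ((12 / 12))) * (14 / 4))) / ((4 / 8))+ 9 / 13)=2135067 / 26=82117.96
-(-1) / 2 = 1 / 2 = 0.50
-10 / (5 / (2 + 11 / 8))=-27 / 4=-6.75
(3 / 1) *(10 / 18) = 5 / 3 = 1.67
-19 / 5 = -3.80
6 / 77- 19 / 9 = -1409 / 693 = -2.03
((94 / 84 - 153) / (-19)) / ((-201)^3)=-6379 / 6480239598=-0.00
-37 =-37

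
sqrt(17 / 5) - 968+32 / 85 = -965.78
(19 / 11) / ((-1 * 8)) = -19 / 88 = -0.22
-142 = -142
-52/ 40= -13/ 10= -1.30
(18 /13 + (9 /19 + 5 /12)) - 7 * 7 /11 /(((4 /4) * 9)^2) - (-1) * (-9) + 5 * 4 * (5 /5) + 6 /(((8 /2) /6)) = 19560419 /880308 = 22.22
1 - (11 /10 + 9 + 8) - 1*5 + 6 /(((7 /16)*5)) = -271 /14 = -19.36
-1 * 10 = -10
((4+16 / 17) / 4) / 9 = 7 / 51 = 0.14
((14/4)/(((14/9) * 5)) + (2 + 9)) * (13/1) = 2977/20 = 148.85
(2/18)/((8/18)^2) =9/16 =0.56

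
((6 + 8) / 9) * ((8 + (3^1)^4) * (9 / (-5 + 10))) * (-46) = -57316 / 5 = -11463.20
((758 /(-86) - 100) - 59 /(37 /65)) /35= -6.07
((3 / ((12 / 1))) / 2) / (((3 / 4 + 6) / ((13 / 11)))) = 0.02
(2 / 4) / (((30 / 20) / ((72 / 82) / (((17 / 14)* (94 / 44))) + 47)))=1550761 / 98277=15.78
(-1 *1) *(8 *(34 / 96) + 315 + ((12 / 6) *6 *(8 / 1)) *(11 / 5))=-15871 / 30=-529.03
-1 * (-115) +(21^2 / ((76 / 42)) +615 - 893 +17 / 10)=7829 / 95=82.41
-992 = -992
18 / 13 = 1.38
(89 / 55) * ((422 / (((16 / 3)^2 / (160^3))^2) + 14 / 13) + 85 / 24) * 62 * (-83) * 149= -93155411892670479716873 / 8580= -10857274113364857775.86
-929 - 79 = -1008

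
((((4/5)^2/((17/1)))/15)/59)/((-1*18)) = -0.00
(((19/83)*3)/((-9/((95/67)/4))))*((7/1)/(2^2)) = -12635/266928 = -0.05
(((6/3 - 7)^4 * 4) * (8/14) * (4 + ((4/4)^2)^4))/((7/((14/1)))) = 100000/7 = 14285.71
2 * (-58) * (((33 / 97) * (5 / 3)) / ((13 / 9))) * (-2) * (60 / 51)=2296800 / 21437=107.14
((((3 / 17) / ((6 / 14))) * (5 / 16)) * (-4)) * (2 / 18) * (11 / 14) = -55 / 1224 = -0.04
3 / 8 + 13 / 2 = 55 / 8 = 6.88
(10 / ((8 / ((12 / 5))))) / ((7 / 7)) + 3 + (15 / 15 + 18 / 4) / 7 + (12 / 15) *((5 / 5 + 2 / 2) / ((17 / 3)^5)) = 674459291 / 99389990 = 6.79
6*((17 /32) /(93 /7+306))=119 /11920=0.01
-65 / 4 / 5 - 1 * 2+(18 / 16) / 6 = -81 / 16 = -5.06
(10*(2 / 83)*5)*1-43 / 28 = -769 / 2324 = -0.33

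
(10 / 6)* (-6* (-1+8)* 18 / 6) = -210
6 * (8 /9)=16 /3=5.33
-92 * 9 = -828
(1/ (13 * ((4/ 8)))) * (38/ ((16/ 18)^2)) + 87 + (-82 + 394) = 406.40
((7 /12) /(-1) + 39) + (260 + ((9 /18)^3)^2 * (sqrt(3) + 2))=sqrt(3) /64 + 28651 /96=298.47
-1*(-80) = 80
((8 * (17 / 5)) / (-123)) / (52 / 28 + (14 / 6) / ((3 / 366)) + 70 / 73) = -69496 / 90345755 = -0.00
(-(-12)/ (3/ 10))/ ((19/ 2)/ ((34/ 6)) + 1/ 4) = 2720/ 131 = 20.76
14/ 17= 0.82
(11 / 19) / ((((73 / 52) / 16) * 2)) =4576 / 1387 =3.30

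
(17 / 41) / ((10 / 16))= 136 / 205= 0.66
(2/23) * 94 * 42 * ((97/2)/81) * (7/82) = 446782/25461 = 17.55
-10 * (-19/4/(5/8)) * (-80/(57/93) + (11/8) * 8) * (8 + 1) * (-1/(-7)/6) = -13626/7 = -1946.57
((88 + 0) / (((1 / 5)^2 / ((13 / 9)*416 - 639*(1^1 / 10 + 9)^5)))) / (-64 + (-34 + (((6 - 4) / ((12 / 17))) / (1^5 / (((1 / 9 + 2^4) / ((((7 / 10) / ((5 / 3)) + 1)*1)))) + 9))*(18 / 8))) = 2890060117092236231 / 3205451625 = 901607778.00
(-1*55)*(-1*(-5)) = -275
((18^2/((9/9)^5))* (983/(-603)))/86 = -6.14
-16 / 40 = -0.40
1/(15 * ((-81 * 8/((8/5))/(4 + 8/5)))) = -28/30375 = -0.00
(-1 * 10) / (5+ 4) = -1.11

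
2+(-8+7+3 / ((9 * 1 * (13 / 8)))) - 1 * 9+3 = -187 / 39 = -4.79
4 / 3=1.33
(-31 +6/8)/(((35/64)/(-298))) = 576928/35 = 16483.66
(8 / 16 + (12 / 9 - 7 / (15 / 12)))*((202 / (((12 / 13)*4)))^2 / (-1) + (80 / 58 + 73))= 5509051597 / 501120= 10993.48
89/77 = 1.16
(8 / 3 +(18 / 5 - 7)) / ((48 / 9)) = -11 / 80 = -0.14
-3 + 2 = -1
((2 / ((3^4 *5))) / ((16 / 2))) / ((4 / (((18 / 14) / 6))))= 1 / 30240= 0.00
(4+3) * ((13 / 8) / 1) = 91 / 8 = 11.38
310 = 310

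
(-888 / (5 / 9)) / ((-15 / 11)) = 1172.16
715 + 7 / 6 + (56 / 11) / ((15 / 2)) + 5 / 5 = 78963 / 110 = 717.85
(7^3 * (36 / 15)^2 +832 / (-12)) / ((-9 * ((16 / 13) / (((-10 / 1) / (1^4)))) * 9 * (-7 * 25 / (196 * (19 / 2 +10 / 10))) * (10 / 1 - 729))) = 22768928 / 7279875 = 3.13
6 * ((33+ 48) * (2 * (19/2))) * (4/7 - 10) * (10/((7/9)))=-54849960/49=-1119386.94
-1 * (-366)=366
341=341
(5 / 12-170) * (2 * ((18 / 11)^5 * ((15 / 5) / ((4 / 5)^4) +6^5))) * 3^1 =-21766538158515 / 234256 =-92917740.24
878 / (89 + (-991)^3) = -439 / 486621091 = -0.00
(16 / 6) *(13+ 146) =424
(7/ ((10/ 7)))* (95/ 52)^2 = 88445/ 5408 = 16.35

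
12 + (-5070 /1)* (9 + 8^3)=-2641458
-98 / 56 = -7 / 4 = -1.75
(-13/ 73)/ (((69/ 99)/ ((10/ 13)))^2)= -108900/ 502021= -0.22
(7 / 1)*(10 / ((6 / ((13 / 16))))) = 455 / 48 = 9.48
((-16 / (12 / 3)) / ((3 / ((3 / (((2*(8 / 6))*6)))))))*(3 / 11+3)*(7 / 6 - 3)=3 / 2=1.50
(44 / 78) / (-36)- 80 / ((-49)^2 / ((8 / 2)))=-251051 / 1685502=-0.15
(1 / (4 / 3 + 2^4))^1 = 3 / 52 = 0.06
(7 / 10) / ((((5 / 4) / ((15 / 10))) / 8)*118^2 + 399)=42 / 110965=0.00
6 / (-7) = -0.86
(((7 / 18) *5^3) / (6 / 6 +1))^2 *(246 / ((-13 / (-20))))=156953125 / 702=223579.95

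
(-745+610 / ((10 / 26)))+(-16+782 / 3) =1085.67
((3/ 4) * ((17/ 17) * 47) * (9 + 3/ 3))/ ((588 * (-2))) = -235/ 784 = -0.30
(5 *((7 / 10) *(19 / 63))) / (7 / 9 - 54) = -19 / 958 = -0.02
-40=-40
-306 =-306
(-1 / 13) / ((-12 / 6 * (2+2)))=0.01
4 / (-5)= -4 / 5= -0.80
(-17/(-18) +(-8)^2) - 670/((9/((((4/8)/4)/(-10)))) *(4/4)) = 527/8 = 65.88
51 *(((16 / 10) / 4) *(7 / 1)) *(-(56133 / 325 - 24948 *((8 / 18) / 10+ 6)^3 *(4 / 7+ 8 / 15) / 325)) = 24219797494046 / 9140625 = 2649687.25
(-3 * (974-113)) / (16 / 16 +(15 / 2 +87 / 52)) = -134316 / 529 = -253.91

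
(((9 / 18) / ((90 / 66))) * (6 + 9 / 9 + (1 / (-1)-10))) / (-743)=22 / 11145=0.00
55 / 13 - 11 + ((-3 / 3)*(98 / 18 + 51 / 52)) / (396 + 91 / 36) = -1265543 / 186511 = -6.79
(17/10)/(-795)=-0.00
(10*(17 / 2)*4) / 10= 34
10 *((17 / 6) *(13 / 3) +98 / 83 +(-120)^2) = 107668535 / 747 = 144134.59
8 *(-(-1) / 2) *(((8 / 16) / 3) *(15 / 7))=10 / 7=1.43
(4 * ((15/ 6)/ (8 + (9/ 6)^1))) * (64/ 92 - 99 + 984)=407420/ 437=932.31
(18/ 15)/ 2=3/ 5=0.60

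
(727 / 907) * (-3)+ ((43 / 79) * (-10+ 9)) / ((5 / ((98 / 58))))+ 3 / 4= -76408561 / 41558740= -1.84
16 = 16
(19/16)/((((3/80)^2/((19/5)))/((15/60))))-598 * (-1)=12602/9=1400.22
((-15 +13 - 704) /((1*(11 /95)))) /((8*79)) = -33535 /3476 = -9.65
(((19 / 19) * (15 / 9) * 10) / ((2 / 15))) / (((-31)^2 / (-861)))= -107625 / 961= -111.99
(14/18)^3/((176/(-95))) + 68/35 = 7584197/4490640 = 1.69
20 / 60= 1 / 3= 0.33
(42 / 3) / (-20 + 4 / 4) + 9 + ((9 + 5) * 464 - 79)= 122080 / 19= 6425.26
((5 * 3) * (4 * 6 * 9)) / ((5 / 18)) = 11664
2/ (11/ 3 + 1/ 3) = 1/ 2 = 0.50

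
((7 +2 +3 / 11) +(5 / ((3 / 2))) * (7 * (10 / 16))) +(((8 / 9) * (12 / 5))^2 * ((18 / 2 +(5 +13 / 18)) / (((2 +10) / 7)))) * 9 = 2231177 / 5940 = 375.62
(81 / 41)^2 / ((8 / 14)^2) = 321489 / 26896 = 11.95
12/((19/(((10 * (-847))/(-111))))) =33880/703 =48.19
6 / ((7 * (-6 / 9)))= -1.29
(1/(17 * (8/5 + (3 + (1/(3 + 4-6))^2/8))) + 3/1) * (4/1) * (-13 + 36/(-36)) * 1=-77432/459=-168.70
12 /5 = 2.40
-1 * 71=-71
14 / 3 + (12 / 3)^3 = 206 / 3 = 68.67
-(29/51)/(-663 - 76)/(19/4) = 116/716091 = 0.00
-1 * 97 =-97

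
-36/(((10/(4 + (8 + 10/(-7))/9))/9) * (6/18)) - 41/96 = -460.20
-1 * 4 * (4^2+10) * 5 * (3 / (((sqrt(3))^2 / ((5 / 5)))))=-520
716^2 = 512656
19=19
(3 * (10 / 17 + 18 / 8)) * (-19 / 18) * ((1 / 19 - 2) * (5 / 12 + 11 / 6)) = 21423 / 544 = 39.38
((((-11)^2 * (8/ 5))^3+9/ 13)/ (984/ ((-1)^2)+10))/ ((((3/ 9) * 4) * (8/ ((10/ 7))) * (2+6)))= 35374533423/ 289452800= 122.21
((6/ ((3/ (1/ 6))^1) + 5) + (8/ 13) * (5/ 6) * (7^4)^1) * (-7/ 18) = -56266/ 117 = -480.91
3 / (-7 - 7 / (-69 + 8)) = -61 / 140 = -0.44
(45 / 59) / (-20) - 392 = -92521 / 236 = -392.04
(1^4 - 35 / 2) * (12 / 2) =-99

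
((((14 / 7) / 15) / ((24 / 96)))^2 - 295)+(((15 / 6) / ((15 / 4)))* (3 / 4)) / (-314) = -41643533 / 141300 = -294.72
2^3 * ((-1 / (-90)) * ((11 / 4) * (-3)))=-11 / 15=-0.73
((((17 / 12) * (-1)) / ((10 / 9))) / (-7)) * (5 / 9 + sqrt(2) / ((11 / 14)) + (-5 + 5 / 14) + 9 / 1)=51 * sqrt(2) / 220 + 10523 / 11760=1.22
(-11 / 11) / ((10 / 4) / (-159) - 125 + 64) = 318 / 19403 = 0.02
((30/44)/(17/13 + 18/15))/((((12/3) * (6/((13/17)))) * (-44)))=-0.00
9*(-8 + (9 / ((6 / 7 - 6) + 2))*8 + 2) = -2862 / 11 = -260.18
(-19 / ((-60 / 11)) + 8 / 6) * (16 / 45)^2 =18496 / 30375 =0.61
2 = 2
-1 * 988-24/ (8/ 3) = -997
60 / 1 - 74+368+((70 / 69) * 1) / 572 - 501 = -2900863 / 19734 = -147.00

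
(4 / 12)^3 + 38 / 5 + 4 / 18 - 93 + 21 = -8659 / 135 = -64.14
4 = 4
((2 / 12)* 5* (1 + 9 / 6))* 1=25 / 12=2.08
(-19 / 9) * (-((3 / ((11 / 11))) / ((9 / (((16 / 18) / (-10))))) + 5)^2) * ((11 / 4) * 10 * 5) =94100369 / 13122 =7171.19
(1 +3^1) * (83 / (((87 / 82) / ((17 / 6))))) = 231404 / 261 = 886.61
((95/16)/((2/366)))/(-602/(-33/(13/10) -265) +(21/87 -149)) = -1903222875/256934336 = -7.41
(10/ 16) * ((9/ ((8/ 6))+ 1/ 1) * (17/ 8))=10.29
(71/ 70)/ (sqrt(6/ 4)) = 71* sqrt(6)/ 210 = 0.83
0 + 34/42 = 17/21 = 0.81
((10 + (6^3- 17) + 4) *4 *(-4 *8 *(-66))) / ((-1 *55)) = -163584 / 5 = -32716.80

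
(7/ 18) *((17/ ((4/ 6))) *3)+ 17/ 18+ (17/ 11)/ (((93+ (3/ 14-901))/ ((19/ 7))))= 30.69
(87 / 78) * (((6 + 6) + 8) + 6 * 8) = 75.85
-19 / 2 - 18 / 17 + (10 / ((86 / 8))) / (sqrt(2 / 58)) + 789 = 40* sqrt(29) / 43 + 26467 / 34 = 783.45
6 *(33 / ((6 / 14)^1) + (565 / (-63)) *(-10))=21002 / 21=1000.10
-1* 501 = -501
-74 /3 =-24.67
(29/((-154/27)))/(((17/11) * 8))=-783/1904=-0.41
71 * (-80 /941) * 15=-85200 /941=-90.54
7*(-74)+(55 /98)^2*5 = -4959747 /9604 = -516.43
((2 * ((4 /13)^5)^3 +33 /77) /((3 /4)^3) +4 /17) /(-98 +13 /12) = -823069225087521225232 /63755766319240066468761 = -0.01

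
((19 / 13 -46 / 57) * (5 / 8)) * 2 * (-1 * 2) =-2425 / 1482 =-1.64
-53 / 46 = -1.15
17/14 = 1.21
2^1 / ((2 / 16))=16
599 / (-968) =-599 / 968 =-0.62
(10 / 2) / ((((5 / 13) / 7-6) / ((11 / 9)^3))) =-605605 / 394389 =-1.54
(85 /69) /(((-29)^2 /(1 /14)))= 85 /812406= 0.00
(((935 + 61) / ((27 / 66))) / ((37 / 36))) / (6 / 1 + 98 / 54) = 2366496 / 7807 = 303.12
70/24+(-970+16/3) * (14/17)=-791.51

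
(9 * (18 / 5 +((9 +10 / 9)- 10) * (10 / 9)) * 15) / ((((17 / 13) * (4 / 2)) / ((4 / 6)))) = 128.13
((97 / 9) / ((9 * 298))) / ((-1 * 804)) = -97 / 19406952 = -0.00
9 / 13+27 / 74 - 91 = -86525 / 962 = -89.94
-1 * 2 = -2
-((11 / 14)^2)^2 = -14641 / 38416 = -0.38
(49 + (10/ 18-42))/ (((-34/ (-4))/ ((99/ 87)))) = 88/ 87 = 1.01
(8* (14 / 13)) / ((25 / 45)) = 15.51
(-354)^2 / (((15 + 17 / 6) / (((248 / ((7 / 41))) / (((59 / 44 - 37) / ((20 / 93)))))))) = -61558.53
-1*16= -16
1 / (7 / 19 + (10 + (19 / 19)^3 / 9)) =171 / 1792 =0.10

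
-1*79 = -79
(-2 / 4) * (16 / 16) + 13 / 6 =5 / 3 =1.67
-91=-91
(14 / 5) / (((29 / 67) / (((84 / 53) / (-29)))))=-78792 / 222865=-0.35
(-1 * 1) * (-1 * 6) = 6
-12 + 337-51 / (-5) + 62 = 1986 / 5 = 397.20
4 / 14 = 2 / 7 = 0.29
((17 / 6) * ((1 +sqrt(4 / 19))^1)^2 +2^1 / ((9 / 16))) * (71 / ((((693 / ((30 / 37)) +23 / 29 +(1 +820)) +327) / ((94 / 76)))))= 16451410 * sqrt(19) / 629237079 +1155953485 / 3775422474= 0.42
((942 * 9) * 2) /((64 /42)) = 89019 /8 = 11127.38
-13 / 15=-0.87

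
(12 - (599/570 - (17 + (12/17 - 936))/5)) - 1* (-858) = 6640463/9690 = 685.29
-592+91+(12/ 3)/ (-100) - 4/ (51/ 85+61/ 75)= -667628/ 1325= -503.87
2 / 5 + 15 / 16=107 / 80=1.34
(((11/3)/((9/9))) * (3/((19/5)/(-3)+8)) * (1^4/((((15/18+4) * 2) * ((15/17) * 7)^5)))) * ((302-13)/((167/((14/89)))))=9027450806/1763850575143125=0.00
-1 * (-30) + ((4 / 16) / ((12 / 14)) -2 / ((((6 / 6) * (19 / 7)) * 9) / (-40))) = 45919 / 1368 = 33.57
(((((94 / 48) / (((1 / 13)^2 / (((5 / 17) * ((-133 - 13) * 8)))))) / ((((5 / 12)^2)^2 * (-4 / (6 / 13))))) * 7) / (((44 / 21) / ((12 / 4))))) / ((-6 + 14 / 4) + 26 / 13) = -8724610.12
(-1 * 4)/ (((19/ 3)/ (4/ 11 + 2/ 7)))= -0.41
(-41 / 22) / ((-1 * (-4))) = -41 / 88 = -0.47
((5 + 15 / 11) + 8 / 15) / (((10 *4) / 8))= 1138 / 825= 1.38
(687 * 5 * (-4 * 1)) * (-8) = 109920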